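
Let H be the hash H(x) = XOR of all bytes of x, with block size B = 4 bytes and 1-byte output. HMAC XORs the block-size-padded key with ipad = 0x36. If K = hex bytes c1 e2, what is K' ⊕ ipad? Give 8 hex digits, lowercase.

Key hex bytes c1 e2 is 2 bytes ≤ B = 4; zero-pad to 4 bytes: K' = c1 e2 00 00.
XOR each byte with 0x36: c1⊕36=f7, e2⊕36=d4, 00⊕36=36, 00⊕36=36.

f7d43636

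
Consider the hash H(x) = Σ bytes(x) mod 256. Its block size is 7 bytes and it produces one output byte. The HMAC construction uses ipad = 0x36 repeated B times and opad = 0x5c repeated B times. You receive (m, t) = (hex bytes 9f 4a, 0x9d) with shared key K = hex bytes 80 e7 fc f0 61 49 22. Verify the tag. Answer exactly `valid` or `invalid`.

valid

Key hex bytes 80 e7 fc f0 61 49 22 is exactly B = 7 bytes: K' = 80 e7 fc f0 61 49 22.
K' ⊕ ipad = b6 d1 ca c6 57 7f 14; K' ⊕ opad = dc bb a0 ac 3d 15 7e.
Inner hash: sum = 182+209+202+198+87+127+20+159+74 = 1258; mod 256 = 234 → ea.
Outer hash (recomputed tag): sum = 220+187+160+172+61+21+126+234 = 1181; mod 256 = 157 → 9d.
Recomputed tag = 9d; claimed = 9d → match.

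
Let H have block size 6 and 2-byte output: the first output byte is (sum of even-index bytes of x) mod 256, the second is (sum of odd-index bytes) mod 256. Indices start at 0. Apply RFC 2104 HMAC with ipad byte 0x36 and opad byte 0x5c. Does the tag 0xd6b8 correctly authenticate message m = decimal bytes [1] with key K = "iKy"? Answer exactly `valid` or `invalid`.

Key "iKy" = 69 4b 79 is 3 bytes ≤ B = 6; zero-pad to 6 bytes: K' = 69 4b 79 00 00 00.
K' ⊕ ipad = 5f 7d 4f 36 36 36; K' ⊕ opad = 35 17 25 5c 5c 5c.
Inner hash: even-index sum = 229 mod 256 = 229; odd-index sum = 233 mod 256 = 233 → e5 e9.
Outer hash (recomputed tag): even-index sum = 411 mod 256 = 155; odd-index sum = 440 mod 256 = 184 → 9b b8.
Recomputed tag = 9bb8; claimed = d6b8 → mismatch.

invalid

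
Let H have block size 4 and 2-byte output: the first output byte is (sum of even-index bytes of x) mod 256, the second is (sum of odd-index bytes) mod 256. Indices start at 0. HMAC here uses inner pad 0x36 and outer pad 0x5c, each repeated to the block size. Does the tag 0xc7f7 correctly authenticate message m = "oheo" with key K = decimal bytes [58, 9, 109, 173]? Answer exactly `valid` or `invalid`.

invalid

Key decimal bytes [58, 9, 109, 173] = 3a 09 6d ad is exactly B = 4 bytes: K' = 3a 09 6d ad.
K' ⊕ ipad = 0c 3f 5b 9b; K' ⊕ opad = 66 55 31 f1.
Inner hash: even-index sum = 315 mod 256 = 59; odd-index sum = 433 mod 256 = 177 → 3b b1.
Outer hash (recomputed tag): even-index sum = 210 mod 256 = 210; odd-index sum = 503 mod 256 = 247 → d2 f7.
Recomputed tag = d2f7; claimed = c7f7 → mismatch.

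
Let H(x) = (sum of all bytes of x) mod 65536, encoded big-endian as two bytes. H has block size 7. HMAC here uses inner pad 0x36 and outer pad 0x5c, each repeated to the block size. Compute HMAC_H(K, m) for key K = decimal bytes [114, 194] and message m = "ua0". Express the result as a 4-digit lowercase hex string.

02e7

Key decimal bytes [114, 194] = 72 c2 is 2 bytes ≤ B = 7; zero-pad to 7 bytes: K' = 72 c2 00 00 00 00 00.
K' ⊕ ipad = 44 f4 36 36 36 36 36.  K' ⊕ opad = 2e 9e 5c 5c 5c 5c 5c.
Inner input = (K'⊕ipad) ∥ m = 44 f4 36 36 36 36 36 ∥ 75 61 30.
Inner hash: sum = 68+244+54+54+54+54+54+117+97+48 = 844 → 03 4c.
Outer input = (K'⊕opad) ∥ inner = 2e 9e 5c 5c 5c 5c 5c ∥ 03 4c.
Outer hash (tag): sum = 46+158+92+92+92+92+92+3+76 = 743 → 02 e7.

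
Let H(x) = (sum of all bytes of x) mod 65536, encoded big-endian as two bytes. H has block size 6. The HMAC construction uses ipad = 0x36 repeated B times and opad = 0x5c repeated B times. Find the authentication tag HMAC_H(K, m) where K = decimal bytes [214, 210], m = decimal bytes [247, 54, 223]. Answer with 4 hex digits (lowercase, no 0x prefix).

0334

Key decimal bytes [214, 210] = d6 d2 is 2 bytes ≤ B = 6; zero-pad to 6 bytes: K' = d6 d2 00 00 00 00.
K' ⊕ ipad = e0 e4 36 36 36 36.  K' ⊕ opad = 8a 8e 5c 5c 5c 5c.
Inner input = (K'⊕ipad) ∥ m = e0 e4 36 36 36 36 ∥ f7 36 df.
Inner hash: sum = 224+228+54+54+54+54+247+54+223 = 1192 → 04 a8.
Outer input = (K'⊕opad) ∥ inner = 8a 8e 5c 5c 5c 5c ∥ 04 a8.
Outer hash (tag): sum = 138+142+92+92+92+92+4+168 = 820 → 03 34.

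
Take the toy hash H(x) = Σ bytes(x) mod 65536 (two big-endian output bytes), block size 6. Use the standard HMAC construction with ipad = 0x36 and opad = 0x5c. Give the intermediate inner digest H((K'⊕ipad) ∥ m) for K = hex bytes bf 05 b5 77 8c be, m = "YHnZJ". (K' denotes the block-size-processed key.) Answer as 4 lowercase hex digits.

0475

Key hex bytes bf 05 b5 77 8c be is exactly B = 6 bytes: K' = bf 05 b5 77 8c be.
K' ⊕ ipad = 89 33 83 41 ba 88.
Inner input = 89 33 83 41 ba 88 ∥ 59 48 6e 5a 4a.
Inner hash: sum = 137+51+131+65+186+136+89+72+110+90+74 = 1141 → 04 75.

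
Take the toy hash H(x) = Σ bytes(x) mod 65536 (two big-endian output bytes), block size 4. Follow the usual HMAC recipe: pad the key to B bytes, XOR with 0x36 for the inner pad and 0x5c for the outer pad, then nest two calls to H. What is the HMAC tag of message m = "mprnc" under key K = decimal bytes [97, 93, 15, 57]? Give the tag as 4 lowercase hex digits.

0123

Key decimal bytes [97, 93, 15, 57] = 61 5d 0f 39 is exactly B = 4 bytes: K' = 61 5d 0f 39.
K' ⊕ ipad = 57 6b 39 0f.  K' ⊕ opad = 3d 01 53 65.
Inner input = (K'⊕ipad) ∥ m = 57 6b 39 0f ∥ 6d 70 72 6e 63.
Inner hash: sum = 87+107+57+15+109+112+114+110+99 = 810 → 03 2a.
Outer input = (K'⊕opad) ∥ inner = 3d 01 53 65 ∥ 03 2a.
Outer hash (tag): sum = 61+1+83+101+3+42 = 291 → 01 23.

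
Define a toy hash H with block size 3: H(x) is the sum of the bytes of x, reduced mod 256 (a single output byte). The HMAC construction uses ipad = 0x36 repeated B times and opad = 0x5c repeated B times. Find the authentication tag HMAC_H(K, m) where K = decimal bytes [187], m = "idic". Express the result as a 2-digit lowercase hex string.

31

Key decimal bytes [187] = bb is 1 byte ≤ B = 3; zero-pad to 3 bytes: K' = bb 00 00.
K' ⊕ ipad = 8d 36 36.  K' ⊕ opad = e7 5c 5c.
Inner input = (K'⊕ipad) ∥ m = 8d 36 36 ∥ 69 64 69 63.
Inner hash: sum = 141+54+54+105+100+105+99 = 658; mod 256 = 146 → 92.
Outer input = (K'⊕opad) ∥ inner = e7 5c 5c ∥ 92.
Outer hash (tag): sum = 231+92+92+146 = 561; mod 256 = 49 → 31.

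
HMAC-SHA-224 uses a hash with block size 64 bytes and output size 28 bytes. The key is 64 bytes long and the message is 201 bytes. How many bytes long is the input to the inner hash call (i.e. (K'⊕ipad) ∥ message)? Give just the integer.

265

Key is 64 ≤ 64 bytes, zero-padded: |K'| = 64.
Inner input = (K'⊕ipad) ∥ m → 64 + 201 = 265 bytes.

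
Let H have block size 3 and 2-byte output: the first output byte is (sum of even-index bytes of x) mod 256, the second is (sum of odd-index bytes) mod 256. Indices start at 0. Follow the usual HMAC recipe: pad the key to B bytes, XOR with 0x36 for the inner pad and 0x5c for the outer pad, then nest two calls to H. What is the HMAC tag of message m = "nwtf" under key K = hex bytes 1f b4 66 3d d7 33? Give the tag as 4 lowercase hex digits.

Key hex bytes 1f b4 66 3d d7 33 is 6 bytes > B = 3, so hash it first: H(key) = 5c 24, then zero-pad to 3 bytes: K' = 5c 24 00.
K' ⊕ ipad = 6a 12 36.  K' ⊕ opad = 00 78 5c.
Inner input = (K'⊕ipad) ∥ m = 6a 12 36 ∥ 6e 77 74 66.
Inner hash: even-index sum = 381 mod 256 = 125; odd-index sum = 244 mod 256 = 244 → 7d f4.
Outer input = (K'⊕opad) ∥ inner = 00 78 5c ∥ 7d f4.
Outer hash (tag): even-index sum = 336 mod 256 = 80; odd-index sum = 245 mod 256 = 245 → 50 f5.

50f5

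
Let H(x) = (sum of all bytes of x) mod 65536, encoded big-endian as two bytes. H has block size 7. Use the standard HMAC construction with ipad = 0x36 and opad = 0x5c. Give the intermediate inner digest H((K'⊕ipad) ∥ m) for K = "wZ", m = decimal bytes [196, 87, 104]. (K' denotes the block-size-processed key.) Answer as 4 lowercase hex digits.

033e

Key "wZ" = 77 5a is 2 bytes ≤ B = 7; zero-pad to 7 bytes: K' = 77 5a 00 00 00 00 00.
K' ⊕ ipad = 41 6c 36 36 36 36 36.
Inner input = 41 6c 36 36 36 36 36 ∥ c4 57 68.
Inner hash: sum = 65+108+54+54+54+54+54+196+87+104 = 830 → 03 3e.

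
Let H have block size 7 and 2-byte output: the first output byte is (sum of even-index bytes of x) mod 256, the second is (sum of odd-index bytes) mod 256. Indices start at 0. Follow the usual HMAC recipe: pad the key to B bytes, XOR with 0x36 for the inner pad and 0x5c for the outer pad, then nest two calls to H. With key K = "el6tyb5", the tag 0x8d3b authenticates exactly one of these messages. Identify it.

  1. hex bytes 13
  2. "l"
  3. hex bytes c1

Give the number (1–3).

2

Key "el6tyb5" = 65 6c 36 74 79 62 35 is exactly B = 7 bytes: K' = 65 6c 36 74 79 62 35.
K' ⊕ ipad = 53 5a 00 42 4f 54 03; K' ⊕ opad = 39 30 6a 28 25 3e 69.
m1: inner = H(53 5a 00 42 4f 54 03 13) = a5 03; tag = H(39 30 6a 28 25 3e 69 a5 03) = 343b
m2: inner = H(53 5a 00 42 4f 54 03 6c) = a5 5c; tag = H(39 30 6a 28 25 3e 69 a5 5c) = 8d3b ← matches
m3: inner = H(53 5a 00 42 4f 54 03 c1) = a5 b1; tag = H(39 30 6a 28 25 3e 69 a5 b1) = e23b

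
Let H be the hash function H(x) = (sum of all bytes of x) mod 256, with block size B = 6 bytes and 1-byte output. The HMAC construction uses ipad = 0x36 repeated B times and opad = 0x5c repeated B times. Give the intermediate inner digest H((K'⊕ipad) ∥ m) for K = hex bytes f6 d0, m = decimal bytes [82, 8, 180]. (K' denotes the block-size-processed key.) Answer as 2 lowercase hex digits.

Key hex bytes f6 d0 is 2 bytes ≤ B = 6; zero-pad to 6 bytes: K' = f6 d0 00 00 00 00.
K' ⊕ ipad = c0 e6 36 36 36 36.
Inner input = c0 e6 36 36 36 36 ∥ 52 08 b4.
Inner hash: sum = 192+230+54+54+54+54+82+8+180 = 908; mod 256 = 140 → 8c.

8c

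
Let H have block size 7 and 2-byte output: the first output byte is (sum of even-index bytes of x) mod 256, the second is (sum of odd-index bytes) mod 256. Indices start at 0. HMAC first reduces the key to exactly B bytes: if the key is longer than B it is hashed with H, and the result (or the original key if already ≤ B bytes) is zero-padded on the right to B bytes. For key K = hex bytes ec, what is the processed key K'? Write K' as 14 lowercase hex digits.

Key hex bytes ec is 1 byte ≤ B = 7; zero-pad to 7 bytes: K' = ec 00 00 00 00 00 00.

ec000000000000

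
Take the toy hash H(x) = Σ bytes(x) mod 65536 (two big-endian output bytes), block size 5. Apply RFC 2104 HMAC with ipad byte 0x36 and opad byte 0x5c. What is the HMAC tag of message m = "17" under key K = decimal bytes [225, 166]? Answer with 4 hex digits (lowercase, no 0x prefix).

033e

Key decimal bytes [225, 166] = e1 a6 is 2 bytes ≤ B = 5; zero-pad to 5 bytes: K' = e1 a6 00 00 00.
K' ⊕ ipad = d7 90 36 36 36.  K' ⊕ opad = bd fa 5c 5c 5c.
Inner input = (K'⊕ipad) ∥ m = d7 90 36 36 36 ∥ 31 37.
Inner hash: sum = 215+144+54+54+54+49+55 = 625 → 02 71.
Outer input = (K'⊕opad) ∥ inner = bd fa 5c 5c 5c ∥ 02 71.
Outer hash (tag): sum = 189+250+92+92+92+2+113 = 830 → 03 3e.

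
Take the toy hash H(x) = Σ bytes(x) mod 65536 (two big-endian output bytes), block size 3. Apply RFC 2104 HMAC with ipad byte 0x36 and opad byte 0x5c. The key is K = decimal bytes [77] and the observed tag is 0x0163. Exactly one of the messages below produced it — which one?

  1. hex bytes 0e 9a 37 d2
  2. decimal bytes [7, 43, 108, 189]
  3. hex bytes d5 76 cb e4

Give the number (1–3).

Key decimal bytes [77] = 4d is 1 byte ≤ B = 3; zero-pad to 3 bytes: K' = 4d 00 00.
K' ⊕ ipad = 7b 36 36; K' ⊕ opad = 11 5c 5c.
m1: inner = H(7b 36 36 0e 9a 37 d2) = 02 98; tag = H(11 5c 5c 02 98) = 0163 ← matches
m2: inner = H(7b 36 36 07 2b 6c bd) = 02 42; tag = H(11 5c 5c 02 42) = 010d
m3: inner = H(7b 36 36 d5 76 cb e4) = 03 e1; tag = H(11 5c 5c 03 e1) = 01ad

1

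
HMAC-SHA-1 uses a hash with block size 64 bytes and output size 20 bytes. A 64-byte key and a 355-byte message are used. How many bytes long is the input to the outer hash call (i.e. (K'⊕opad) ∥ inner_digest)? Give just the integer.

Key is 64 ≤ 64 bytes, zero-padded: |K'| = 64.
Outer input = (K'⊕opad) ∥ H(inner) → 64 + 20 = 84 bytes.

84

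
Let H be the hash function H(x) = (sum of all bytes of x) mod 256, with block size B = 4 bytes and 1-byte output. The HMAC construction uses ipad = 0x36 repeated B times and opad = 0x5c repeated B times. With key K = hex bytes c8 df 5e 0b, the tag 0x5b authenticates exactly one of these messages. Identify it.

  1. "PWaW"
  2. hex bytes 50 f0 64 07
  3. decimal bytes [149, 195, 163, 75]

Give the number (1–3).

1

Key hex bytes c8 df 5e 0b is exactly B = 4 bytes: K' = c8 df 5e 0b.
K' ⊕ ipad = fe e9 68 3d; K' ⊕ opad = 94 83 02 57.
m1: inner = H(fe e9 68 3d 50 57 61 57) = eb; tag = H(94 83 02 57 eb) = 5b ← matches
m2: inner = H(fe e9 68 3d 50 f0 64 07) = 37; tag = H(94 83 02 57 37) = a7
m3: inner = H(fe e9 68 3d 95 c3 a3 4b) = d2; tag = H(94 83 02 57 d2) = 42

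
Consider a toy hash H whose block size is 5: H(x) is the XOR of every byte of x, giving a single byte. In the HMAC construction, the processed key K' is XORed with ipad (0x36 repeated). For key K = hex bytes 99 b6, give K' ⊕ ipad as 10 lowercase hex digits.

Key hex bytes 99 b6 is 2 bytes ≤ B = 5; zero-pad to 5 bytes: K' = 99 b6 00 00 00.
XOR each byte with 0x36: 99⊕36=af, b6⊕36=80, 00⊕36=36, 00⊕36=36, 00⊕36=36.

af80363636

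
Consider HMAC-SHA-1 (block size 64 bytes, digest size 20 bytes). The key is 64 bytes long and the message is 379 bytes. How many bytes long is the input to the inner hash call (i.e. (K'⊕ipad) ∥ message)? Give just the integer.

Key is 64 ≤ 64 bytes, zero-padded: |K'| = 64.
Inner input = (K'⊕ipad) ∥ m → 64 + 379 = 443 bytes.

443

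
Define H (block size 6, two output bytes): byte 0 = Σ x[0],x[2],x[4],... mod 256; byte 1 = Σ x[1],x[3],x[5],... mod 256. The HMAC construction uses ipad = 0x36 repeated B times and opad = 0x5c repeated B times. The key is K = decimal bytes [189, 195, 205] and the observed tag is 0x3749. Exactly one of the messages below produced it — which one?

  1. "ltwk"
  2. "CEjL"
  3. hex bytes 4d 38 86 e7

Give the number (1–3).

Key decimal bytes [189, 195, 205] = bd c3 cd is 3 bytes ≤ B = 6; zero-pad to 6 bytes: K' = bd c3 cd 00 00 00.
K' ⊕ ipad = 8b f5 fb 36 36 36; K' ⊕ opad = e1 9f 91 5c 5c 5c.
m1: inner = H(8b f5 fb 36 36 36 6c 74 77 6b) = 9f 40; tag = H(e1 9f 91 5c 5c 5c 9f 40) = 6d97
m2: inner = H(8b f5 fb 36 36 36 43 45 6a 4c) = 69 f2; tag = H(e1 9f 91 5c 5c 5c 69 f2) = 3749 ← matches
m3: inner = H(8b f5 fb 36 36 36 4d 38 86 e7) = 8f 80; tag = H(e1 9f 91 5c 5c 5c 8f 80) = 5dd7

2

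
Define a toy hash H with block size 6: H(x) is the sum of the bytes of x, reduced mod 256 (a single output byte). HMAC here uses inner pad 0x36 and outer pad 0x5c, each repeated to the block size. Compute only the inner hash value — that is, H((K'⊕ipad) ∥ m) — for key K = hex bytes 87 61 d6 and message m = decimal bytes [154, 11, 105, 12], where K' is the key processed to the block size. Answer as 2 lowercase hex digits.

Key hex bytes 87 61 d6 is 3 bytes ≤ B = 6; zero-pad to 6 bytes: K' = 87 61 d6 00 00 00.
K' ⊕ ipad = b1 57 e0 36 36 36.
Inner input = b1 57 e0 36 36 36 ∥ 9a 0b 69 0c.
Inner hash: sum = 177+87+224+54+54+54+154+11+105+12 = 932; mod 256 = 164 → a4.

a4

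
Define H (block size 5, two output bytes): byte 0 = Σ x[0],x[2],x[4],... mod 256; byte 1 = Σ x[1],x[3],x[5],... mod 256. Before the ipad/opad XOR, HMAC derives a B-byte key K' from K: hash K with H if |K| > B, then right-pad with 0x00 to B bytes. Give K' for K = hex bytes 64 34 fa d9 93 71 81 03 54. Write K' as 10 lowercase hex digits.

|K| = 9 > B = 5, so first hash the key.
H(K): even-index sum = 710 mod 256 = 198; odd-index sum = 385 mod 256 = 129 → c6 81.
Zero-pad H(K) = c6 81 to 5 bytes: K' = c6 81 00 00 00.

c681000000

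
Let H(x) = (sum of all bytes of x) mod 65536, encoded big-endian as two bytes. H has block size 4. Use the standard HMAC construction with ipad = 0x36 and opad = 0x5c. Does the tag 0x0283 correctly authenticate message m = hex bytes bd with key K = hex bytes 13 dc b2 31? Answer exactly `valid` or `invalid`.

Key hex bytes 13 dc b2 31 is exactly B = 4 bytes: K' = 13 dc b2 31.
K' ⊕ ipad = 25 ea 84 07; K' ⊕ opad = 4f 80 ee 6d.
Inner hash: sum = 37+234+132+7+189 = 599 → 02 57.
Outer hash (recomputed tag): sum = 79+128+238+109+2+87 = 643 → 02 83.
Recomputed tag = 0283; claimed = 0283 → match.

valid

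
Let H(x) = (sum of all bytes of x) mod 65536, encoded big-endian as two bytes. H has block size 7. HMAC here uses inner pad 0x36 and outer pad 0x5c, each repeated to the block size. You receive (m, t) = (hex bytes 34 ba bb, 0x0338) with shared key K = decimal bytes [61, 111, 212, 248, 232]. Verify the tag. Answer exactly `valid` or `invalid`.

valid

Key decimal bytes [61, 111, 212, 248, 232] = 3d 6f d4 f8 e8 is 5 bytes ≤ B = 7; zero-pad to 7 bytes: K' = 3d 6f d4 f8 e8 00 00.
K' ⊕ ipad = 0b 59 e2 ce de 36 36; K' ⊕ opad = 61 33 88 a4 b4 5c 5c.
Inner hash: sum = 11+89+226+206+222+54+54+52+186+187 = 1287 → 05 07.
Outer hash (recomputed tag): sum = 97+51+136+164+180+92+92+5+7 = 824 → 03 38.
Recomputed tag = 0338; claimed = 0338 → match.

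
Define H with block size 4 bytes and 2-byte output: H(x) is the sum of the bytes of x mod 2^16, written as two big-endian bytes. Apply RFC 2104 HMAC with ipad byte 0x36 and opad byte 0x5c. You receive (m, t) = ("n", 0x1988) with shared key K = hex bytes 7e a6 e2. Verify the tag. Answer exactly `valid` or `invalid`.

invalid

Key hex bytes 7e a6 e2 is 3 bytes ≤ B = 4; zero-pad to 4 bytes: K' = 7e a6 e2 00.
K' ⊕ ipad = 48 90 d4 36; K' ⊕ opad = 22 fa be 5c.
Inner hash: sum = 72+144+212+54+110 = 592 → 02 50.
Outer hash (recomputed tag): sum = 34+250+190+92+2+80 = 648 → 02 88.
Recomputed tag = 0288; claimed = 1988 → mismatch.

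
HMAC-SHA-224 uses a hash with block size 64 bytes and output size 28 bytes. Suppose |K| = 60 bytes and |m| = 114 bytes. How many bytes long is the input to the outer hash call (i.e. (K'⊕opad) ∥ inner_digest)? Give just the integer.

Key is 60 ≤ 64 bytes, zero-padded: |K'| = 64.
Outer input = (K'⊕opad) ∥ H(inner) → 64 + 28 = 92 bytes.

92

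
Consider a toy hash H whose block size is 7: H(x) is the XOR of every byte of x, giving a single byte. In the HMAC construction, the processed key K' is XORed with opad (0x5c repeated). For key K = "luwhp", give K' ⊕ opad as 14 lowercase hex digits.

30292b342c5c5c

Key "luwhp" = 6c 75 77 68 70 is 5 bytes ≤ B = 7; zero-pad to 7 bytes: K' = 6c 75 77 68 70 00 00.
XOR each byte with 0x5c: 6c⊕5c=30, 75⊕5c=29, 77⊕5c=2b, 68⊕5c=34, 70⊕5c=2c, 00⊕5c=5c, 00⊕5c=5c.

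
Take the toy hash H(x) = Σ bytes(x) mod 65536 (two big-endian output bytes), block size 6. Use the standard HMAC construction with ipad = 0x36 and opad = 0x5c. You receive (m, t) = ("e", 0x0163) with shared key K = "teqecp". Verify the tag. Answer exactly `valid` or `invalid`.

Key "teqecp" = 74 65 71 65 63 70 is exactly B = 6 bytes: K' = 74 65 71 65 63 70.
K' ⊕ ipad = 42 53 47 53 55 46; K' ⊕ opad = 28 39 2d 39 3f 2c.
Inner hash: sum = 66+83+71+83+85+70+101 = 559 → 02 2f.
Outer hash (recomputed tag): sum = 40+57+45+57+63+44+2+47 = 355 → 01 63.
Recomputed tag = 0163; claimed = 0163 → match.

valid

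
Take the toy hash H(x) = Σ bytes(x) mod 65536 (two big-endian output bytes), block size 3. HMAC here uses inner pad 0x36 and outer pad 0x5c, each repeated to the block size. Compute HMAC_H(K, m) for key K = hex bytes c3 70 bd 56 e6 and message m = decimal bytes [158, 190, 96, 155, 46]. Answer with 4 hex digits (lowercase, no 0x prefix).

0138

Key hex bytes c3 70 bd 56 e6 is 5 bytes > B = 3, so hash it first: H(key) = 03 2c, then zero-pad to 3 bytes: K' = 03 2c 00.
K' ⊕ ipad = 35 1a 36.  K' ⊕ opad = 5f 70 5c.
Inner input = (K'⊕ipad) ∥ m = 35 1a 36 ∥ 9e be 60 9b 2e.
Inner hash: sum = 53+26+54+158+190+96+155+46 = 778 → 03 0a.
Outer input = (K'⊕opad) ∥ inner = 5f 70 5c ∥ 03 0a.
Outer hash (tag): sum = 95+112+92+3+10 = 312 → 01 38.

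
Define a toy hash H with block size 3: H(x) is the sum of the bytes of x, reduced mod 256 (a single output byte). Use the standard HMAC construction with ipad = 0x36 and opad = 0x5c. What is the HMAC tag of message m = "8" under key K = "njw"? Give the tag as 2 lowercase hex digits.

c0

Key "njw" = 6e 6a 77 is exactly B = 3 bytes: K' = 6e 6a 77.
K' ⊕ ipad = 58 5c 41.  K' ⊕ opad = 32 36 2b.
Inner input = (K'⊕ipad) ∥ m = 58 5c 41 ∥ 38.
Inner hash: sum = 88+92+65+56 = 301; mod 256 = 45 → 2d.
Outer input = (K'⊕opad) ∥ inner = 32 36 2b ∥ 2d.
Outer hash (tag): sum = 50+54+43+45 = 192 → c0.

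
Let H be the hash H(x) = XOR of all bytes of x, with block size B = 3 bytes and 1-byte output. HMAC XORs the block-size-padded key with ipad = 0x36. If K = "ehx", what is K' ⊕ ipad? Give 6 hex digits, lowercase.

535e4e

Key "ehx" = 65 68 78 is exactly B = 3 bytes: K' = 65 68 78.
XOR each byte with 0x36: 65⊕36=53, 68⊕36=5e, 78⊕36=4e.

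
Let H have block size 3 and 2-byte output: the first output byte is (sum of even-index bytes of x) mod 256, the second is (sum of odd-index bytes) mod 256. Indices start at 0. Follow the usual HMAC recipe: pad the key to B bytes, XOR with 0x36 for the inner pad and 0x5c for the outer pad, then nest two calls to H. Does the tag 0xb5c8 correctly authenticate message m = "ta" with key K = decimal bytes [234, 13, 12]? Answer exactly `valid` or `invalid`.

valid

Key decimal bytes [234, 13, 12] = ea 0d 0c is exactly B = 3 bytes: K' = ea 0d 0c.
K' ⊕ ipad = dc 3b 3a; K' ⊕ opad = b6 51 50.
Inner hash: even-index sum = 375 mod 256 = 119; odd-index sum = 175 mod 256 = 175 → 77 af.
Outer hash (recomputed tag): even-index sum = 437 mod 256 = 181; odd-index sum = 200 mod 256 = 200 → b5 c8.
Recomputed tag = b5c8; claimed = b5c8 → match.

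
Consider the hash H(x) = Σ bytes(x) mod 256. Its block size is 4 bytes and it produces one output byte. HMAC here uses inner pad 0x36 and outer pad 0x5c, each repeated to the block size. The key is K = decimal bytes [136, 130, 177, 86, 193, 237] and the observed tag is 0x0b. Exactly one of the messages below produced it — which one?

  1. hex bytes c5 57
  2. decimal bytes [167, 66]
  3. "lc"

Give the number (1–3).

2

Key decimal bytes [136, 130, 177, 86, 193, 237] = 88 82 b1 56 c1 ed is 6 bytes > B = 4, so hash it first: H(key) = bf, then zero-pad to 4 bytes: K' = bf 00 00 00.
K' ⊕ ipad = 89 36 36 36; K' ⊕ opad = e3 5c 5c 5c.
m1: inner = H(89 36 36 36 c5 57) = 47; tag = H(e3 5c 5c 5c 47) = 3e
m2: inner = H(89 36 36 36 a7 42) = 14; tag = H(e3 5c 5c 5c 14) = 0b ← matches
m3: inner = H(89 36 36 36 6c 63) = fa; tag = H(e3 5c 5c 5c fa) = f1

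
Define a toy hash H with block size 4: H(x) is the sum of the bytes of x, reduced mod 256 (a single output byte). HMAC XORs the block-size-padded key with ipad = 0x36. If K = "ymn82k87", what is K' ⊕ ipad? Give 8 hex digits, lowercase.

Key "ymn82k87" = 79 6d 6e 38 32 6b 38 37 is 8 bytes > B = 4, so hash it first: H(key) = 98, then zero-pad to 4 bytes: K' = 98 00 00 00.
XOR each byte with 0x36: 98⊕36=ae, 00⊕36=36, 00⊕36=36, 00⊕36=36.

ae363636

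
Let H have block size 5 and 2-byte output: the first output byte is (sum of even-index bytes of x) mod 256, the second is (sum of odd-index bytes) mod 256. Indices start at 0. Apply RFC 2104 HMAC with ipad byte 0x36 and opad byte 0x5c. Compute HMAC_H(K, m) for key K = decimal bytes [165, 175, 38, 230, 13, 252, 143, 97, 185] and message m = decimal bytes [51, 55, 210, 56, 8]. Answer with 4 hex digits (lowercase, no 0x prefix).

3bfb

Key decimal bytes [165, 175, 38, 230, 13, 252, 143, 97, 185] = a5 af 26 e6 0d fc 8f 61 b9 is 9 bytes > B = 5, so hash it first: H(key) = 20 f2, then zero-pad to 5 bytes: K' = 20 f2 00 00 00.
K' ⊕ ipad = 16 c4 36 36 36.  K' ⊕ opad = 7c ae 5c 5c 5c.
Inner input = (K'⊕ipad) ∥ m = 16 c4 36 36 36 ∥ 33 37 d2 38 08.
Inner hash: even-index sum = 241 mod 256 = 241; odd-index sum = 519 mod 256 = 7 → f1 07.
Outer input = (K'⊕opad) ∥ inner = 7c ae 5c 5c 5c ∥ f1 07.
Outer hash (tag): even-index sum = 315 mod 256 = 59; odd-index sum = 507 mod 256 = 251 → 3b fb.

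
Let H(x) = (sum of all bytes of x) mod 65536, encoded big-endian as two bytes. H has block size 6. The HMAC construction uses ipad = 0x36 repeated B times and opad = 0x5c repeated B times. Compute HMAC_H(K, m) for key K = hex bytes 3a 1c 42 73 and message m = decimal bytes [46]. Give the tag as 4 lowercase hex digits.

Key hex bytes 3a 1c 42 73 is 4 bytes ≤ B = 6; zero-pad to 6 bytes: K' = 3a 1c 42 73 00 00.
K' ⊕ ipad = 0c 2a 74 45 36 36.  K' ⊕ opad = 66 40 1e 2f 5c 5c.
Inner input = (K'⊕ipad) ∥ m = 0c 2a 74 45 36 36 ∥ 2e.
Inner hash: sum = 12+42+116+69+54+54+46 = 393 → 01 89.
Outer input = (K'⊕opad) ∥ inner = 66 40 1e 2f 5c 5c ∥ 01 89.
Outer hash (tag): sum = 102+64+30+47+92+92+1+137 = 565 → 02 35.

0235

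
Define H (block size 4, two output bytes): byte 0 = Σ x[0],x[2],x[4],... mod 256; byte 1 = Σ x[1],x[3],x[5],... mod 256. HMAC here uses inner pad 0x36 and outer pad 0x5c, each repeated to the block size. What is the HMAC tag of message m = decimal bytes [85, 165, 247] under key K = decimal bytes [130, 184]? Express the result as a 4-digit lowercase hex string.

Key decimal bytes [130, 184] = 82 b8 is 2 bytes ≤ B = 4; zero-pad to 4 bytes: K' = 82 b8 00 00.
K' ⊕ ipad = b4 8e 36 36.  K' ⊕ opad = de e4 5c 5c.
Inner input = (K'⊕ipad) ∥ m = b4 8e 36 36 ∥ 55 a5 f7.
Inner hash: even-index sum = 566 mod 256 = 54; odd-index sum = 361 mod 256 = 105 → 36 69.
Outer input = (K'⊕opad) ∥ inner = de e4 5c 5c ∥ 36 69.
Outer hash (tag): even-index sum = 368 mod 256 = 112; odd-index sum = 425 mod 256 = 169 → 70 a9.

70a9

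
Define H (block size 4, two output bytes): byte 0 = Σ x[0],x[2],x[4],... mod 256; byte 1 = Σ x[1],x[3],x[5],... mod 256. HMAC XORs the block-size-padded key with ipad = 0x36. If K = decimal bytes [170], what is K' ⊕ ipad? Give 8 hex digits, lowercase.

9c363636

Key decimal bytes [170] = aa is 1 byte ≤ B = 4; zero-pad to 4 bytes: K' = aa 00 00 00.
XOR each byte with 0x36: aa⊕36=9c, 00⊕36=36, 00⊕36=36, 00⊕36=36.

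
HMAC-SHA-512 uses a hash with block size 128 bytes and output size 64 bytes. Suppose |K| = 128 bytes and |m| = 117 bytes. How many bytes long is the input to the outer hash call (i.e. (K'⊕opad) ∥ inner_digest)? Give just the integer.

Key is 128 ≤ 128 bytes, zero-padded: |K'| = 128.
Outer input = (K'⊕opad) ∥ H(inner) → 128 + 64 = 192 bytes.

192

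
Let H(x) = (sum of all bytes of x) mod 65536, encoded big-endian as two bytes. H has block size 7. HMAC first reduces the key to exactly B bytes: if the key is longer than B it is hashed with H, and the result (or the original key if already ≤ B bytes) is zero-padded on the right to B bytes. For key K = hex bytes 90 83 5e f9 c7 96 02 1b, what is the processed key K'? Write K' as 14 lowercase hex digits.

|K| = 8 > B = 7, so first hash the key.
H(K): sum = 144+131+94+249+199+150+2+27 = 996 → 03 e4.
Zero-pad H(K) = 03 e4 to 7 bytes: K' = 03 e4 00 00 00 00 00.

03e40000000000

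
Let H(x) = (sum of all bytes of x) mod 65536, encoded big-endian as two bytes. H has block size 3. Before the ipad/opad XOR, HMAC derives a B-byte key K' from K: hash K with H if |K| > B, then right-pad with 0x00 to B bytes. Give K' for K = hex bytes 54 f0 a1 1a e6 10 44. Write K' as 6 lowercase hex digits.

|K| = 7 > B = 3, so first hash the key.
H(K): sum = 84+240+161+26+230+16+68 = 825 → 03 39.
Zero-pad H(K) = 03 39 to 3 bytes: K' = 03 39 00.

033900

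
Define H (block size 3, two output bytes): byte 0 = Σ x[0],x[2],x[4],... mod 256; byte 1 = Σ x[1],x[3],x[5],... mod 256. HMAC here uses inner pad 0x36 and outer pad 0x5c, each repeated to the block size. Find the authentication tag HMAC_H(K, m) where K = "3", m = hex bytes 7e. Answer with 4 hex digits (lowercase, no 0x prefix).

Key "3" = 33 is 1 byte ≤ B = 3; zero-pad to 3 bytes: K' = 33 00 00.
K' ⊕ ipad = 05 36 36.  K' ⊕ opad = 6f 5c 5c.
Inner input = (K'⊕ipad) ∥ m = 05 36 36 ∥ 7e.
Inner hash: even-index sum = 59 mod 256 = 59; odd-index sum = 180 mod 256 = 180 → 3b b4.
Outer input = (K'⊕opad) ∥ inner = 6f 5c 5c ∥ 3b b4.
Outer hash (tag): even-index sum = 383 mod 256 = 127; odd-index sum = 151 mod 256 = 151 → 7f 97.

7f97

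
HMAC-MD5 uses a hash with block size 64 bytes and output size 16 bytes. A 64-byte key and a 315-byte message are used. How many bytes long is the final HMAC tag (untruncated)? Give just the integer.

The tag is one MD5 digest: 16 bytes.

16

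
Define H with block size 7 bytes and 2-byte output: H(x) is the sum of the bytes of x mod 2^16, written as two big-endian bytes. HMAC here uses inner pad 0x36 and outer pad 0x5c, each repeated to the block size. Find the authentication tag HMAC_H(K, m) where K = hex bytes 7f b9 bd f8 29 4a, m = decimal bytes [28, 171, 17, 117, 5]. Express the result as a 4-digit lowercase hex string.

Key hex bytes 7f b9 bd f8 29 4a is 6 bytes ≤ B = 7; zero-pad to 7 bytes: K' = 7f b9 bd f8 29 4a 00.
K' ⊕ ipad = 49 8f 8b ce 1f 7c 36.  K' ⊕ opad = 23 e5 e1 a4 75 16 5c.
Inner input = (K'⊕ipad) ∥ m = 49 8f 8b ce 1f 7c 36 ∥ 1c ab 11 75 05.
Inner hash: sum = 73+143+139+206+31+124+54+28+171+17+117+5 = 1108 → 04 54.
Outer input = (K'⊕opad) ∥ inner = 23 e5 e1 a4 75 16 5c ∥ 04 54.
Outer hash (tag): sum = 35+229+225+164+117+22+92+4+84 = 972 → 03 cc.

03cc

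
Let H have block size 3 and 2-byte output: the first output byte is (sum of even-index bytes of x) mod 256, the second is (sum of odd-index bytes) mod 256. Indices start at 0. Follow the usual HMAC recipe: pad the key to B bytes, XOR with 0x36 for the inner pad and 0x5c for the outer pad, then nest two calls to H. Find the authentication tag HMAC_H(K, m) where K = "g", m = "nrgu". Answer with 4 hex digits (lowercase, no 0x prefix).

Key "g" = 67 is 1 byte ≤ B = 3; zero-pad to 3 bytes: K' = 67 00 00.
K' ⊕ ipad = 51 36 36.  K' ⊕ opad = 3b 5c 5c.
Inner input = (K'⊕ipad) ∥ m = 51 36 36 ∥ 6e 72 67 75.
Inner hash: even-index sum = 366 mod 256 = 110; odd-index sum = 267 mod 256 = 11 → 6e 0b.
Outer input = (K'⊕opad) ∥ inner = 3b 5c 5c ∥ 6e 0b.
Outer hash (tag): even-index sum = 162 mod 256 = 162; odd-index sum = 202 mod 256 = 202 → a2 ca.

a2ca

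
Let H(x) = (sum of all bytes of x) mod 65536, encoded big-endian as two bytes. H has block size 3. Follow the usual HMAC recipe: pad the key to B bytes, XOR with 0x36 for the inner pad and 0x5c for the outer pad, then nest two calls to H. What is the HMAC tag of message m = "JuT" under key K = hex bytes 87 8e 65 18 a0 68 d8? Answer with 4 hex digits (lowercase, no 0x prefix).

Key hex bytes 87 8e 65 18 a0 68 d8 is 7 bytes > B = 3, so hash it first: H(key) = 03 72, then zero-pad to 3 bytes: K' = 03 72 00.
K' ⊕ ipad = 35 44 36.  K' ⊕ opad = 5f 2e 5c.
Inner input = (K'⊕ipad) ∥ m = 35 44 36 ∥ 4a 75 54.
Inner hash: sum = 53+68+54+74+117+84 = 450 → 01 c2.
Outer input = (K'⊕opad) ∥ inner = 5f 2e 5c ∥ 01 c2.
Outer hash (tag): sum = 95+46+92+1+194 = 428 → 01 ac.

01ac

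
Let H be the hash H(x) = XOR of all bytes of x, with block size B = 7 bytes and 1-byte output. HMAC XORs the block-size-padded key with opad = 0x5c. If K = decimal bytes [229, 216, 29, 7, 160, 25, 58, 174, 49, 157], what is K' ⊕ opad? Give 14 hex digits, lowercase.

Key decimal bytes [229, 216, 29, 7, 160, 25, 58, 174, 49, 157] = e5 d8 1d 07 a0 19 3a ae 31 9d is 10 bytes > B = 7, so hash it first: H(key) = a6, then zero-pad to 7 bytes: K' = a6 00 00 00 00 00 00.
XOR each byte with 0x5c: a6⊕5c=fa, 00⊕5c=5c, 00⊕5c=5c, 00⊕5c=5c, 00⊕5c=5c, 00⊕5c=5c, 00⊕5c=5c.

fa5c5c5c5c5c5c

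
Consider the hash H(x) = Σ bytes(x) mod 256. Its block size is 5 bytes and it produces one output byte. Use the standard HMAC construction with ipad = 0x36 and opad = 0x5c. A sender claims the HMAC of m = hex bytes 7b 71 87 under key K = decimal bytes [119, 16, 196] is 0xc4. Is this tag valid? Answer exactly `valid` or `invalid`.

invalid

Key decimal bytes [119, 16, 196] = 77 10 c4 is 3 bytes ≤ B = 5; zero-pad to 5 bytes: K' = 77 10 c4 00 00.
K' ⊕ ipad = 41 26 f2 36 36; K' ⊕ opad = 2b 4c 98 5c 5c.
Inner hash: sum = 65+38+242+54+54+123+113+135 = 824; mod 256 = 56 → 38.
Outer hash (recomputed tag): sum = 43+76+152+92+92+56 = 511; mod 256 = 255 → ff.
Recomputed tag = ff; claimed = c4 → mismatch.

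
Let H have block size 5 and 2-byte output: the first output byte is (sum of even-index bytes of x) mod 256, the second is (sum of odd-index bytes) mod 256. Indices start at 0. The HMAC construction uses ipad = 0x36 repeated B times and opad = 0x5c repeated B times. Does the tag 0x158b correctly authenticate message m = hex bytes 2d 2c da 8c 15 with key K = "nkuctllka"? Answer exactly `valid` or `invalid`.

Key "nkuctllka" = 6e 6b 75 63 74 6c 6c 6b 61 is 9 bytes > B = 5, so hash it first: H(key) = 24 a5, then zero-pad to 5 bytes: K' = 24 a5 00 00 00.
K' ⊕ ipad = 12 93 36 36 36; K' ⊕ opad = 78 f9 5c 5c 5c.
Inner hash: even-index sum = 310 mod 256 = 54; odd-index sum = 485 mod 256 = 229 → 36 e5.
Outer hash (recomputed tag): even-index sum = 533 mod 256 = 21; odd-index sum = 395 mod 256 = 139 → 15 8b.
Recomputed tag = 158b; claimed = 158b → match.

valid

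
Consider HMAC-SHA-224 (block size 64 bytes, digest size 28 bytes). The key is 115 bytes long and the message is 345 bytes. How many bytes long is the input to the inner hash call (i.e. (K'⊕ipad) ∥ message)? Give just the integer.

Key is 115 > 64 bytes, so it is hashed to 28 bytes then zero-padded to 64: |K'| = 64.
Inner input = (K'⊕ipad) ∥ m → 64 + 345 = 409 bytes.

409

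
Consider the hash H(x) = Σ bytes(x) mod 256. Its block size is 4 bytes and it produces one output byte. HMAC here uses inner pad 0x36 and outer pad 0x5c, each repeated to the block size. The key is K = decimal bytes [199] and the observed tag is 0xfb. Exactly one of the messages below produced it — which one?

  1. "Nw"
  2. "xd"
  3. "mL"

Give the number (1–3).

Key decimal bytes [199] = c7 is 1 byte ≤ B = 4; zero-pad to 4 bytes: K' = c7 00 00 00.
K' ⊕ ipad = f1 36 36 36; K' ⊕ opad = 9b 5c 5c 5c.
m1: inner = H(f1 36 36 36 4e 77) = 58; tag = H(9b 5c 5c 5c 58) = 07
m2: inner = H(f1 36 36 36 78 64) = 6f; tag = H(9b 5c 5c 5c 6f) = 1e
m3: inner = H(f1 36 36 36 6d 4c) = 4c; tag = H(9b 5c 5c 5c 4c) = fb ← matches

3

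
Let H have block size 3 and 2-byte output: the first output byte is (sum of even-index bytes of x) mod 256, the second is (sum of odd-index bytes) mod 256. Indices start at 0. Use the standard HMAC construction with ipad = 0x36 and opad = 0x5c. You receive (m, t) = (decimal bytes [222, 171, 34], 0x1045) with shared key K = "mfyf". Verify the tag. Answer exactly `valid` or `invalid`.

invalid

Key "mfyf" = 6d 66 79 66 is 4 bytes > B = 3, so hash it first: H(key) = e6 cc, then zero-pad to 3 bytes: K' = e6 cc 00.
K' ⊕ ipad = d0 fa 36; K' ⊕ opad = ba 90 5c.
Inner hash: even-index sum = 433 mod 256 = 177; odd-index sum = 506 mod 256 = 250 → b1 fa.
Outer hash (recomputed tag): even-index sum = 528 mod 256 = 16; odd-index sum = 321 mod 256 = 65 → 10 41.
Recomputed tag = 1041; claimed = 1045 → mismatch.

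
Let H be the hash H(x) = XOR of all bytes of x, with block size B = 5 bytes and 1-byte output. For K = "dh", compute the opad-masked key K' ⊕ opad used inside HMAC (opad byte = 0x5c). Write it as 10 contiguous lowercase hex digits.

38345c5c5c

Key "dh" = 64 68 is 2 bytes ≤ B = 5; zero-pad to 5 bytes: K' = 64 68 00 00 00.
XOR each byte with 0x5c: 64⊕5c=38, 68⊕5c=34, 00⊕5c=5c, 00⊕5c=5c, 00⊕5c=5c.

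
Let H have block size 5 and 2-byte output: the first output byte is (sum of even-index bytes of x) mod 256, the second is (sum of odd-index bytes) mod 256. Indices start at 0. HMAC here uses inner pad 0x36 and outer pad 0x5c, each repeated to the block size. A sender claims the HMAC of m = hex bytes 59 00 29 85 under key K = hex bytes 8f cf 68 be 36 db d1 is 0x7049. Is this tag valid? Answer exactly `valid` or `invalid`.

valid

Key hex bytes 8f cf 68 be 36 db d1 is 7 bytes > B = 5, so hash it first: H(key) = fe 68, then zero-pad to 5 bytes: K' = fe 68 00 00 00.
K' ⊕ ipad = c8 5e 36 36 36; K' ⊕ opad = a2 34 5c 5c 5c.
Inner hash: even-index sum = 441 mod 256 = 185; odd-index sum = 278 mod 256 = 22 → b9 16.
Outer hash (recomputed tag): even-index sum = 368 mod 256 = 112; odd-index sum = 329 mod 256 = 73 → 70 49.
Recomputed tag = 7049; claimed = 7049 → match.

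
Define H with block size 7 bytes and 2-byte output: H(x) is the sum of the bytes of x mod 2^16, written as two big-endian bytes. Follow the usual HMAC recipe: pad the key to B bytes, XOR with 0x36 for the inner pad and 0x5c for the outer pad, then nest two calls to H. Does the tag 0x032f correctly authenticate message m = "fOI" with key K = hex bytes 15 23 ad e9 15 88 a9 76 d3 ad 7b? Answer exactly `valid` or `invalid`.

Key hex bytes 15 23 ad e9 15 88 a9 76 d3 ad 7b is 11 bytes > B = 7, so hash it first: H(key) = 05 85, then zero-pad to 7 bytes: K' = 05 85 00 00 00 00 00.
K' ⊕ ipad = 33 b3 36 36 36 36 36; K' ⊕ opad = 59 d9 5c 5c 5c 5c 5c.
Inner hash: sum = 51+179+54+54+54+54+54+102+79+73 = 754 → 02 f2.
Outer hash (recomputed tag): sum = 89+217+92+92+92+92+92+2+242 = 1010 → 03 f2.
Recomputed tag = 03f2; claimed = 032f → mismatch.

invalid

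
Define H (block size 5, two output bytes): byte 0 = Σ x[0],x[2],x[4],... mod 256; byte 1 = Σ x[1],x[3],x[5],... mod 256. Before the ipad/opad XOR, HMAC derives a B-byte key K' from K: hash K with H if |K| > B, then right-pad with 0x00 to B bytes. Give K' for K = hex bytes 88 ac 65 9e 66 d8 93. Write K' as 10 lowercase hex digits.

|K| = 7 > B = 5, so first hash the key.
H(K): even-index sum = 486 mod 256 = 230; odd-index sum = 546 mod 256 = 34 → e6 22.
Zero-pad H(K) = e6 22 to 5 bytes: K' = e6 22 00 00 00.

e622000000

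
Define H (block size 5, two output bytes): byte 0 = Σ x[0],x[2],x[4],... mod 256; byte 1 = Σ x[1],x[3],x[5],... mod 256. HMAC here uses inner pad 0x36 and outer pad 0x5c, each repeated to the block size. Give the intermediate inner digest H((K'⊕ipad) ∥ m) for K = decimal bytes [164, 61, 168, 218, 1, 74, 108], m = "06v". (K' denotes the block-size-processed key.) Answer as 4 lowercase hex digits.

Key decimal bytes [164, 61, 168, 218, 1, 74, 108] = a4 3d a8 da 01 4a 6c is 7 bytes > B = 5, so hash it first: H(key) = b9 61, then zero-pad to 5 bytes: K' = b9 61 00 00 00.
K' ⊕ ipad = 8f 57 36 36 36.
Inner input = 8f 57 36 36 36 ∥ 30 36 76.
Inner hash: even-index sum = 305 mod 256 = 49; odd-index sum = 307 mod 256 = 51 → 31 33.

3133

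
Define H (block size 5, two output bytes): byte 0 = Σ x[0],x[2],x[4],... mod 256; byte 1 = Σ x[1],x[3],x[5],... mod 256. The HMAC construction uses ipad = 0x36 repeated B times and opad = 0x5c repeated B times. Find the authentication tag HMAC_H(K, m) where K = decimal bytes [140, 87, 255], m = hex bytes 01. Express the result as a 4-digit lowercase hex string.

Key decimal bytes [140, 87, 255] = 8c 57 ff is 3 bytes ≤ B = 5; zero-pad to 5 bytes: K' = 8c 57 ff 00 00.
K' ⊕ ipad = ba 61 c9 36 36.  K' ⊕ opad = d0 0b a3 5c 5c.
Inner input = (K'⊕ipad) ∥ m = ba 61 c9 36 36 ∥ 01.
Inner hash: even-index sum = 441 mod 256 = 185; odd-index sum = 152 mod 256 = 152 → b9 98.
Outer input = (K'⊕opad) ∥ inner = d0 0b a3 5c 5c ∥ b9 98.
Outer hash (tag): even-index sum = 615 mod 256 = 103; odd-index sum = 288 mod 256 = 32 → 67 20.

6720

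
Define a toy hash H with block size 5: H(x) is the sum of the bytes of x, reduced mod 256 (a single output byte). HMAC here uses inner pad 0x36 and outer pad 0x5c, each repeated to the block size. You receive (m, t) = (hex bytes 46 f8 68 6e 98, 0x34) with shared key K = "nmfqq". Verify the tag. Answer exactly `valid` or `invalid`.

valid

Key "nmfqq" = 6e 6d 66 71 71 is exactly B = 5 bytes: K' = 6e 6d 66 71 71.
K' ⊕ ipad = 58 5b 50 47 47; K' ⊕ opad = 32 31 3a 2d 2d.
Inner hash: sum = 88+91+80+71+71+70+248+104+110+152 = 1085; mod 256 = 61 → 3d.
Outer hash (recomputed tag): sum = 50+49+58+45+45+61 = 308; mod 256 = 52 → 34.
Recomputed tag = 34; claimed = 34 → match.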